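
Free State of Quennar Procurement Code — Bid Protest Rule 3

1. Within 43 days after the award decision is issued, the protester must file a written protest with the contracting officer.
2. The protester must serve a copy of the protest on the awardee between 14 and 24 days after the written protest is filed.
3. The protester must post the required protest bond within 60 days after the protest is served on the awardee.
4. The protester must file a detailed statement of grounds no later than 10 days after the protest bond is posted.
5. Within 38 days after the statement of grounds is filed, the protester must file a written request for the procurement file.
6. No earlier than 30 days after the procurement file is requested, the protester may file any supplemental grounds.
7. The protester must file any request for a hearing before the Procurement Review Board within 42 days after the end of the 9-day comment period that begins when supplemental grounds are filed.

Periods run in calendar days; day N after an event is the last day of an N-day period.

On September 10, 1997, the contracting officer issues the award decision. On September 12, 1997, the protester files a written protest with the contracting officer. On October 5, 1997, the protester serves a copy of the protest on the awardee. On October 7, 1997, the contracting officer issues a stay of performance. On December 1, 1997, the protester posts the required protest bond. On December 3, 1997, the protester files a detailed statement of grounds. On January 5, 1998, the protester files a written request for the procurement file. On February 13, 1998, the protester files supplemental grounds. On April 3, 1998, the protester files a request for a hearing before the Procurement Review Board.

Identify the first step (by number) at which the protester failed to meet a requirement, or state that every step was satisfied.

None — every step was satisfied

(1) due by September 10, 1997 + 43 days = October 23, 1997; September 12, 1997 is within that limit.
(2) the permitted window runs from September 12, 1997 + 14 = September 26, 1997 to September 12, 1997 + 24 = October 6, 1997; October 5, 1997 falls inside that range.
(3) due by October 5, 1997 + 60 days = December 4, 1997; completed December 1, 1997, before the deadline.
(4) due by December 1, 1997 + 10 days = December 11, 1997; December 3, 1997 is within that limit.
(5) due by December 3, 1997 + 38 days = January 10, 1998; completed January 5, 1998, before the deadline.
(6) permitted from January 5, 1998 + 30 days = February 4, 1998 onward; done February 13, 1998 — permitted.
(7) due by February 22, 1998 + 42 days = April 5, 1998; April 3, 1998 is within that limit.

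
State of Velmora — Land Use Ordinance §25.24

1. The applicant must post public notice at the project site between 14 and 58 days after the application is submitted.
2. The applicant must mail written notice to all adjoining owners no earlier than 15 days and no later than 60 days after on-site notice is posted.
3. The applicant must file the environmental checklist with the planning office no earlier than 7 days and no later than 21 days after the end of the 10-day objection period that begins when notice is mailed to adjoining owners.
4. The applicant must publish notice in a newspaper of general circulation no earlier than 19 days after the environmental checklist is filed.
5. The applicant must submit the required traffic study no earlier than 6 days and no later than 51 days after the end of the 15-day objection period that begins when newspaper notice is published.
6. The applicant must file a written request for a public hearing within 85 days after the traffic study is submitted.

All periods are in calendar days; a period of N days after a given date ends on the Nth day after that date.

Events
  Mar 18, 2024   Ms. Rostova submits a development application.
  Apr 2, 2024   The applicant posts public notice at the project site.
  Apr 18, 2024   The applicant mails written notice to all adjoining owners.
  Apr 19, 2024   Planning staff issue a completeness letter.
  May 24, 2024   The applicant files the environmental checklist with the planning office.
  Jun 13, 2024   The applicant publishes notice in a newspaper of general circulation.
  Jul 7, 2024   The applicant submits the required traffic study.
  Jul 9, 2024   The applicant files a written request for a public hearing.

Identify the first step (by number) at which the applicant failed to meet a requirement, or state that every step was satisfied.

Step 3

Step 1: the window is 14–58 days after Mar 18, 2024 (when the application is submitted), so Apr 1, 2024 through May 15, 2024; Apr 2, 2024 falls inside that range.
Step 2: the window is 15–60 days after Apr 2, 2024 (when on-site notice is posted), so Apr 17, 2024 through Jun 1, 2024; done Apr 18, 2024 — within the window.
Step 3: the window is 7–21 days after Apr 28, 2024 (end of the 10-day objection period, which began when notice is mailed to adjoining owners on Apr 18, 2024), so May 5, 2024 through May 19, 2024; May 24, 2024 is 5 days past the end of the window.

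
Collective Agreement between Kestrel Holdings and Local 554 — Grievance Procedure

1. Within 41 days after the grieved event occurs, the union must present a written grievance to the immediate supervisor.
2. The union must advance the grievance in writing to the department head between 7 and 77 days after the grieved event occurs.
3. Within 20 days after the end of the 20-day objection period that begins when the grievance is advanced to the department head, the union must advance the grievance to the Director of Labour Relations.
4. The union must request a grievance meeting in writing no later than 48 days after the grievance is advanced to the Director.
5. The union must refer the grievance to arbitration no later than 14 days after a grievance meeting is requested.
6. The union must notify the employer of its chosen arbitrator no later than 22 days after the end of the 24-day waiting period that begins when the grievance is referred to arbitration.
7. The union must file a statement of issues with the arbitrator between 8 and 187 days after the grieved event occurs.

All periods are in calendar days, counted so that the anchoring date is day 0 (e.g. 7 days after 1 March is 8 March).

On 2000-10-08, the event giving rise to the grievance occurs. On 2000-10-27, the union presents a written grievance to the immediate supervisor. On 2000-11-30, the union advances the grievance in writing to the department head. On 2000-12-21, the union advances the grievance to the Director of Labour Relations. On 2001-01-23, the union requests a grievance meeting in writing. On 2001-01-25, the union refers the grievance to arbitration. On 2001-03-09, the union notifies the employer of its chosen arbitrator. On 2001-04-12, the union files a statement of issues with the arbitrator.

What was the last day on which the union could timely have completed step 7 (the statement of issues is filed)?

Step 7 runs from 2000-10-08, when the grieved event occurs. The window is 8–187 days after 2000-10-08; it closes on 2001-04-13.

2001-04-13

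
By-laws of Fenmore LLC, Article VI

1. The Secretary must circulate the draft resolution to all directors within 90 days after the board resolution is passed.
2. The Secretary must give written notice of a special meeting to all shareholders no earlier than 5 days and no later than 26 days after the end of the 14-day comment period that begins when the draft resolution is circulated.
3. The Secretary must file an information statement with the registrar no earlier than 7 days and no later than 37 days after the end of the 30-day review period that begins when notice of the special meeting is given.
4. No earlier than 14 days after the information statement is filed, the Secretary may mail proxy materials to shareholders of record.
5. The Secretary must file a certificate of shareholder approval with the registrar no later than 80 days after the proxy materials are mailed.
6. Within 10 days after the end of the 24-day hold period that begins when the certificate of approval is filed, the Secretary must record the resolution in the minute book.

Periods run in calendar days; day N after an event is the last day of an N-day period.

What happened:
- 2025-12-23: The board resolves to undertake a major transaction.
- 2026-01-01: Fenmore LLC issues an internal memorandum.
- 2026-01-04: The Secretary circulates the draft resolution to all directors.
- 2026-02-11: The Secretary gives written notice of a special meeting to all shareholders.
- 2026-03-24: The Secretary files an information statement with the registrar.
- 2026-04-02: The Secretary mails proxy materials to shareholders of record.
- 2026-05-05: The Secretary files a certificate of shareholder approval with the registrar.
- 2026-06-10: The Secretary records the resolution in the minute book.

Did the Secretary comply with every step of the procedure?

No

Step 1 — counting 90 days from 2025-12-23 (when the board resolution is passed) gives a deadline of 2026-03-23; done 2026-01-04 — timely.
Step 2 — 5 and 26 days from 2026-01-18 (end of the 14-day comment period, which began when the draft resolution is circulated on 2026-01-04) are 2026-01-23 and 2026-02-13 respectively; 2026-02-11 falls inside that range.
Step 3 — 7 and 37 days from 2026-03-13 (end of the 30-day review period, which began when notice of the special meeting is given on 2026-02-11) are 2026-03-20 and 2026-04-19 respectively; 2026-03-24 falls inside that range.
Step 4 — must wait 14 days from 2026-03-24 (when the information statement is filed), so not before 2026-04-07; done 2026-04-02 — 5 days too early.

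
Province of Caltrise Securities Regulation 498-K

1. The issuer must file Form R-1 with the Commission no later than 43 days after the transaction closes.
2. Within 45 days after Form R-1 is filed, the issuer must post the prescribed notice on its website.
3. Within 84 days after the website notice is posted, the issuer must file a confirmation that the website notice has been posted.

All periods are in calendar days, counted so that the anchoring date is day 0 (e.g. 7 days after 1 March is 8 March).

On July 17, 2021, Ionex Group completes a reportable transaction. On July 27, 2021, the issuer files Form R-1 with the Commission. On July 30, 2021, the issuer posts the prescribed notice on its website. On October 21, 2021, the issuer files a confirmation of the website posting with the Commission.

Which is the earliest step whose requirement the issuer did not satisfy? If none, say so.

Step 1 — counting 43 days from July 17, 2021 (when the transaction closes) gives a deadline of August 29, 2021; July 27, 2021 is within that limit.
Step 2 — counting 45 days from July 27, 2021 (when Form R-1 is filed) gives a deadline of September 10, 2021; done July 30, 2021 — timely.
Step 3 — counting 84 days from July 30, 2021 (when the website notice is posted) gives a deadline of October 22, 2021; completed October 21, 2021, before the deadline.

None — every step was satisfied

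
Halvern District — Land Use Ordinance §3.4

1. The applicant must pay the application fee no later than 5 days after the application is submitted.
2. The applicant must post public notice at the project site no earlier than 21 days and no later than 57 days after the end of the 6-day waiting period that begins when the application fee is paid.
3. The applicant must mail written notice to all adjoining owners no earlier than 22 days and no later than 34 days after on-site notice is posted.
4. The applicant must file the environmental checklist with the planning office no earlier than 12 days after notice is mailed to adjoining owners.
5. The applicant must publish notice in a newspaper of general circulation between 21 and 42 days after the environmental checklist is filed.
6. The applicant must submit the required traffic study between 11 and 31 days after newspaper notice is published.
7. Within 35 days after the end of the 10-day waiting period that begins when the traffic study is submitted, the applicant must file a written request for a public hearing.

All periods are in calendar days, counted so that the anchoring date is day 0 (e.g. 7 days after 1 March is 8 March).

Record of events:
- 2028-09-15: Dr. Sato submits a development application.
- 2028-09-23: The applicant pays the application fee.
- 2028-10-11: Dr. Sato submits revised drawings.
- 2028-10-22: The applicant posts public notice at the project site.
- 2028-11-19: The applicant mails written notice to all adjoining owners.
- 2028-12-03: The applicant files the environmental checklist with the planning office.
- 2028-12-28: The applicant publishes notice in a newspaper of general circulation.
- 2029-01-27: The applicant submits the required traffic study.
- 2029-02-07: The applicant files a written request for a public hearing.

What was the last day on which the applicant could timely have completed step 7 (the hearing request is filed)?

2029-03-13

The traffic study is submitted on 2029-01-27; the 10-day waiting period therefore ends 2029-02-06, and step 7 runs from that date. 35 days after 2029-02-06 is 2029-03-13.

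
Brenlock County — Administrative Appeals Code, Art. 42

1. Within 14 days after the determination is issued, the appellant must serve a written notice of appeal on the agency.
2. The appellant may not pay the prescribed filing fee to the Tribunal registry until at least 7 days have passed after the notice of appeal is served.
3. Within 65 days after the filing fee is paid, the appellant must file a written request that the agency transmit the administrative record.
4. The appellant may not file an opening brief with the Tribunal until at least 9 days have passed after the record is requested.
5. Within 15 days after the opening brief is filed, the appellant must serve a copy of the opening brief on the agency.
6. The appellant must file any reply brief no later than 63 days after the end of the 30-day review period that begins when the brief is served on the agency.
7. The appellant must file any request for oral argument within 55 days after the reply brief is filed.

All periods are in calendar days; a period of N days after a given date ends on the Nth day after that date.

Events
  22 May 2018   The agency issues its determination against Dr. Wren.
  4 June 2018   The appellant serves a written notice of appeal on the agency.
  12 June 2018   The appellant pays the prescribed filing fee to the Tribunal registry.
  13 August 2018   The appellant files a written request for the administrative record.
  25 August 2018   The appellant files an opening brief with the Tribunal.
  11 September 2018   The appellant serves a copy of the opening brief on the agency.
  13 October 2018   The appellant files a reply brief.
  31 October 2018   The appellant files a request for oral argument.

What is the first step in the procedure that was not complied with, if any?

Step 1: 14 days after 22 May 2018 (when the determination is issued) is 5 June 2018; done 4 June 2018 — timely.
Step 2: the earliest permitted date is 7 days after 4 June 2018 (when the notice of appeal is served), i.e. 11 June 2018; done 12 June 2018, after the minimum wait.
Step 3: 65 days after 12 June 2018 (when the filing fee is paid) is 16 August 2018; completed 13 August 2018, before the deadline.
Step 4: the earliest permitted date is 9 days after 13 August 2018 (when the record is requested), i.e. 22 August 2018; done 25 August 2018, after the minimum wait.
Step 5: 15 days after 25 August 2018 (when the opening brief is filed) is 9 September 2018; done 11 September 2018 — 2 days late.
The analysis stops there.

Step 5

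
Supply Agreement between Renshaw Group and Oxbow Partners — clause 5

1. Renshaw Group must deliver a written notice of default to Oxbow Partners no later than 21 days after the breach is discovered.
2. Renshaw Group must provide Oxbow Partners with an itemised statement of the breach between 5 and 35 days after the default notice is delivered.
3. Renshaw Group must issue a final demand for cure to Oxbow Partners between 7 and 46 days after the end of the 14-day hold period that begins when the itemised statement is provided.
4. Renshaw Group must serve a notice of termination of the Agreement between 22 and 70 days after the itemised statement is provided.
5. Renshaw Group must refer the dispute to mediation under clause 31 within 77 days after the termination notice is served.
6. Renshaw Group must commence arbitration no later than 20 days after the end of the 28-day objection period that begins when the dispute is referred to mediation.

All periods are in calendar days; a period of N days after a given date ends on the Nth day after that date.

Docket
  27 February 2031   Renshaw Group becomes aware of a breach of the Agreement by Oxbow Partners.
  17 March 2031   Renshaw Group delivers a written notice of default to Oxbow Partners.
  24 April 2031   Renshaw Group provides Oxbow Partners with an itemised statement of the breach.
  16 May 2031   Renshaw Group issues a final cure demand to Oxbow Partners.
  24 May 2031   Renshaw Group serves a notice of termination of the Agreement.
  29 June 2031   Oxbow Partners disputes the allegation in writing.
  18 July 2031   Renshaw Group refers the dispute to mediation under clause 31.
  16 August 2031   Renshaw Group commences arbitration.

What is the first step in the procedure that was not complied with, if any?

Step 1: 21 days after 27 February 2031 (when the breach is discovered) is 20 March 2031; 17 March 2031 is within that limit.
Step 2: the window is 5–35 days after 17 March 2031 (when the default notice is delivered), so 22 March 2031 through 21 April 2031; done 24 April 2031 — 3 days after the window closed.

Step 2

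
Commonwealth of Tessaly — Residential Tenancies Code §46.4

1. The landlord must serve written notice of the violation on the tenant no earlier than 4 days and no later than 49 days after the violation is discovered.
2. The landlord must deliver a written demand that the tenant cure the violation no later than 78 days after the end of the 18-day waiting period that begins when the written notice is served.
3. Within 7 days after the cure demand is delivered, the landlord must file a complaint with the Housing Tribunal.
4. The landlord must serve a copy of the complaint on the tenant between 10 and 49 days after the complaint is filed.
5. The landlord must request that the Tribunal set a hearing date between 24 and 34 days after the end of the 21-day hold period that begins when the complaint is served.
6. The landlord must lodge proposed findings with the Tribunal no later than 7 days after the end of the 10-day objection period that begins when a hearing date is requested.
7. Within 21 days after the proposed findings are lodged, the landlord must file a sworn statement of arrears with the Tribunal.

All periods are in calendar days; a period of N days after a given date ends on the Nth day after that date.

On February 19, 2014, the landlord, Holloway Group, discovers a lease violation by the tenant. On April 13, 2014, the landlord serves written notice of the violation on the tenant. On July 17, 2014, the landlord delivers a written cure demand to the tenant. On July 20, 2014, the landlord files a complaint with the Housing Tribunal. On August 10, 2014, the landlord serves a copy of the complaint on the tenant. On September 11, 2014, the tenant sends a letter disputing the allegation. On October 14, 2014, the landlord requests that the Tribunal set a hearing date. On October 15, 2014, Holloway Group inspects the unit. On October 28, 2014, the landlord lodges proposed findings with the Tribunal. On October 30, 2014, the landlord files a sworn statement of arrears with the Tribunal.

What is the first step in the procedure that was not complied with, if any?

Step 1

Step 1 — 4 and 49 days from February 19, 2014 (when the violation is discovered) are February 23, 2014 and April 9, 2014 respectively; April 13, 2014 is 4 days past the end of the window.
The procedure was therefore not followed at step 1.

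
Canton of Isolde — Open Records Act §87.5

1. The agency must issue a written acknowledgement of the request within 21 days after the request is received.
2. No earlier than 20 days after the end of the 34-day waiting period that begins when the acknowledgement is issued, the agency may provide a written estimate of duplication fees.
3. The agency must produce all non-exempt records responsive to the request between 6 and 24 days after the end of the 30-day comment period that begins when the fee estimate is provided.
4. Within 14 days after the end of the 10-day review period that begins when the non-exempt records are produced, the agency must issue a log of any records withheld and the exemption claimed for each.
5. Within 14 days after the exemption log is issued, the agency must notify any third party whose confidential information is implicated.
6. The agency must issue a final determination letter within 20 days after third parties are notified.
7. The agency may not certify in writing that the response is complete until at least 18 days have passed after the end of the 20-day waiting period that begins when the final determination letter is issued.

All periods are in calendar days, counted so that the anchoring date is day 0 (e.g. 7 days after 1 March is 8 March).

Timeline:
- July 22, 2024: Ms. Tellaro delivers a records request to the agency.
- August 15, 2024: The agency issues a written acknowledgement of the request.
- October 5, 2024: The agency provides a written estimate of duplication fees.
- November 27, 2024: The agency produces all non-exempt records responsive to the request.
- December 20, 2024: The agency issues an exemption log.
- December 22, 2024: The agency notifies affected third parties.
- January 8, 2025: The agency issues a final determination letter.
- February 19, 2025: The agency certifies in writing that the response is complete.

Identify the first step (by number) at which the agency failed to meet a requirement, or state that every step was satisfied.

Step 1: 21 days after July 22, 2024 (when the request is received) is August 12, 2024; August 15, 2024 misses that deadline by 3 days.

Step 1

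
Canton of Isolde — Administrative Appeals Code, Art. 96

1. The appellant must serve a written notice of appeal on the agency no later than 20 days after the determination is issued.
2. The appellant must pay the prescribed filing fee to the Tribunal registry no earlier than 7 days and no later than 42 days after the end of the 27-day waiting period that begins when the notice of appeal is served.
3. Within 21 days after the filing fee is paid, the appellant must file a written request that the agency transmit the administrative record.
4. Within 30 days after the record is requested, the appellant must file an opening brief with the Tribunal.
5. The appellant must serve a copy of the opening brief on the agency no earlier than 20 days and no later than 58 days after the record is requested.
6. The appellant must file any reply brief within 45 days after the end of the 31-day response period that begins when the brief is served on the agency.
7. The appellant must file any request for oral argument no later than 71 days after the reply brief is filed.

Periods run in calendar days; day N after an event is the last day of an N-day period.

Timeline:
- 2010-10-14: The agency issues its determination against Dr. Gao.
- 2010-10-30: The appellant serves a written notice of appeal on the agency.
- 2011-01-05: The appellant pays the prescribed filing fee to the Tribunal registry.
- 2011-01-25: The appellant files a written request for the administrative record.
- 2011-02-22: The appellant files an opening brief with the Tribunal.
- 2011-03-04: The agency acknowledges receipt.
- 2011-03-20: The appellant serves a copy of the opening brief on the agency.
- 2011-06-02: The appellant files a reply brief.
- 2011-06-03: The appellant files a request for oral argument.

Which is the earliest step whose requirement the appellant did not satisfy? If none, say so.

Step 1: 20 days after 2010-10-14 (when the determination is issued) is 2010-11-03; 2010-10-30 is within that limit.
Step 2: the window is 7–42 days after 2010-11-26 (end of the 27-day waiting period, which began when the notice of appeal is served on 2010-10-30), so 2010-12-03 through 2011-01-07; 2011-01-05 falls inside that range.
Step 3: 21 days after 2011-01-05 (when the filing fee is paid) is 2011-01-26; 2011-01-25 is within that limit.
Step 4: 30 days after 2011-01-25 (when the record is requested) is 2011-02-24; done 2011-02-22 — timely.
Step 5: the window is 20–58 days after 2011-01-25 (when the record is requested), so 2011-02-14 through 2011-03-24; done 2011-03-20, which is between those dates.
Step 6: 45 days after 2011-04-20 (end of the 31-day response period, which began when the brief is served on the agency on 2011-03-20) is 2011-06-04; completed 2011-06-02, before the deadline.
Step 7: 71 days after 2011-06-02 (when the reply brief is filed) is 2011-08-12; done 2011-06-03 — timely.

None — every step was satisfied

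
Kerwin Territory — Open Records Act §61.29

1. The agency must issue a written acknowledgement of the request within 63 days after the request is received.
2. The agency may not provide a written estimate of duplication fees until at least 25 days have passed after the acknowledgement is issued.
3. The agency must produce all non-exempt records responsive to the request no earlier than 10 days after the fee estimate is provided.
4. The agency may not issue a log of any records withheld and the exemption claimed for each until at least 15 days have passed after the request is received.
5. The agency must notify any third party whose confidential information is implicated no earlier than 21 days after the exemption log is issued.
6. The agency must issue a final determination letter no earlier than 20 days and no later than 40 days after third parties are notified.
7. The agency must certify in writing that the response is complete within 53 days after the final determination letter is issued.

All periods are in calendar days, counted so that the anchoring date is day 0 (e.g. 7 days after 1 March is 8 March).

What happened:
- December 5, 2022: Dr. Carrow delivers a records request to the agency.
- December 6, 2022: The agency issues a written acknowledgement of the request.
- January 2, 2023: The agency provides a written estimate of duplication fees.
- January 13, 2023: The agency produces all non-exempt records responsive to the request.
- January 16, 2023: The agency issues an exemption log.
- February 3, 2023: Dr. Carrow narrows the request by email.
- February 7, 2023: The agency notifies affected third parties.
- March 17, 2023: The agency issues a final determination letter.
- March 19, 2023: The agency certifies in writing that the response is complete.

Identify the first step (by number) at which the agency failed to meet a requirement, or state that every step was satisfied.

None — every step was satisfied

Step 1 — counting 63 days from December 5, 2022 (when the request is received) gives a deadline of February 6, 2023; done December 6, 2022 — timely.
Step 2 — must wait 25 days from December 6, 2022 (when the acknowledgement is issued), so not before December 31, 2022; January 2, 2023 is on or after that date.
Step 3 — must wait 10 days from January 2, 2023 (when the fee estimate is provided), so not before January 12, 2023; January 13, 2023 is on or after that date.
Step 4 — must wait 15 days from December 5, 2022 (when the request is received), so not before December 20, 2022; done January 16, 2023, after the minimum wait.
Step 5 — must wait 21 days from January 16, 2023 (when the exemption log is issued), so not before February 6, 2023; done February 7, 2023, after the minimum wait.
Step 6 — 20 and 40 days from February 7, 2023 (when third parties are notified) are February 27, 2023 and March 19, 2023 respectively; done March 17, 2023, which is between those dates.
Step 7 — counting 53 days from March 17, 2023 (when the final determination letter is issued) gives a deadline of May 9, 2023; completed March 19, 2023, before the deadline.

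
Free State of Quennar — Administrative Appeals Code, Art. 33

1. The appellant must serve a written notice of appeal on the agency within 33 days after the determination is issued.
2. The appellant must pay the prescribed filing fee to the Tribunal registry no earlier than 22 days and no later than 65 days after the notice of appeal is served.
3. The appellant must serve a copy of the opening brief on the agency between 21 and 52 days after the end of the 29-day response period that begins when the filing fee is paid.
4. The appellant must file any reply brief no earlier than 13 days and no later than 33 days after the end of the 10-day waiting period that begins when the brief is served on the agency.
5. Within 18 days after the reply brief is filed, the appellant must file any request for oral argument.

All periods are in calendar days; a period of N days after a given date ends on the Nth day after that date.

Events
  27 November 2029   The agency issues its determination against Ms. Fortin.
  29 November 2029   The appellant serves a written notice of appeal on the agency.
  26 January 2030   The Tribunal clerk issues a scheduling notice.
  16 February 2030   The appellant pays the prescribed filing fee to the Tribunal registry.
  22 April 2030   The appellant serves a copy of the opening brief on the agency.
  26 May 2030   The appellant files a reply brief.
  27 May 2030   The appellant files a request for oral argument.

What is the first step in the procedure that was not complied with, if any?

Step 2

Step 1 — counting 33 days from 27 November 2029 (when the determination is issued) gives a deadline of 30 December 2029; 29 November 2029 is within that limit.
Step 2 — 22 and 65 days from 29 November 2029 (when the notice of appeal is served) are 21 December 2029 and 2 February 2030 respectively; 16 February 2030 is 14 days past the end of the window.
No need to go further; step 2 was not satisfied.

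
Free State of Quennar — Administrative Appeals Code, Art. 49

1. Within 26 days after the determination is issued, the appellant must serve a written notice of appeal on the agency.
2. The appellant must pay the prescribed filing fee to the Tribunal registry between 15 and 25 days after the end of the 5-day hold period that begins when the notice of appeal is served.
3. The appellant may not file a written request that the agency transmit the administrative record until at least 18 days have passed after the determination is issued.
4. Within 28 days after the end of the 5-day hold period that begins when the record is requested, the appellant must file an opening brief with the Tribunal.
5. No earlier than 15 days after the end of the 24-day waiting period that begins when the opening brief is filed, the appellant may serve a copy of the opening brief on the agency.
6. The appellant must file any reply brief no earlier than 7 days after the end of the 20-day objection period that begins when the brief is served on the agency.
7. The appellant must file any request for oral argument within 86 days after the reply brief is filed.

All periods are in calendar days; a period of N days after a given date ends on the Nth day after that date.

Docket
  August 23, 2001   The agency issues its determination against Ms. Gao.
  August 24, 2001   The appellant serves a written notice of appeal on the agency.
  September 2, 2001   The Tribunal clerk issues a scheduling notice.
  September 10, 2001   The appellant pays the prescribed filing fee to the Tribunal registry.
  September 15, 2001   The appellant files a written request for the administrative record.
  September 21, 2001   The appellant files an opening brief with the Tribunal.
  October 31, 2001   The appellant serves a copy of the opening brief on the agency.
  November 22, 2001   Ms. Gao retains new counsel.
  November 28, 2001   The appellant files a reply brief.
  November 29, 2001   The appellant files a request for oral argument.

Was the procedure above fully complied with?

No

Step 1 — counting 26 days from August 23, 2001 (when the determination is issued) gives a deadline of September 18, 2001; completed August 24, 2001, before the deadline.
Step 2 — 15 and 25 days from August 29, 2001 (end of the 5-day hold period, which began when the notice of appeal is served on August 24, 2001) are September 13, 2001 and September 23, 2001 respectively; done September 10, 2001 — 3 days before the window opened.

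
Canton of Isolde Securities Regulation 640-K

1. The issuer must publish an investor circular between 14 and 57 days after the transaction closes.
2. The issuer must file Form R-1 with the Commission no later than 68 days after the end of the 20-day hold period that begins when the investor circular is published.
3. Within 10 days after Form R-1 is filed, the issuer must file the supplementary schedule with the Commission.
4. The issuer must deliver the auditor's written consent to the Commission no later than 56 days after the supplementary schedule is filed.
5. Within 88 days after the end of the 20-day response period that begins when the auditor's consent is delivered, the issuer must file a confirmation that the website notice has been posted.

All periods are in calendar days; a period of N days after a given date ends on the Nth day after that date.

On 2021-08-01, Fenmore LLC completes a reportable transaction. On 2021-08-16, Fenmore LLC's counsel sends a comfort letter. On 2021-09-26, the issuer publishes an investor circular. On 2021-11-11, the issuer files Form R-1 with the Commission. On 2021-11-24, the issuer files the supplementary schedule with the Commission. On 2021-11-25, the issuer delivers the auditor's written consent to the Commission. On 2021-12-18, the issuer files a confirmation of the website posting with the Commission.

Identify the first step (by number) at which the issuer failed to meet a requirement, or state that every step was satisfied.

Step 3

(1) the permitted window runs from 2021-08-01 + 14 = 2021-08-15 to 2021-08-01 + 57 = 2021-09-27; done 2021-09-26, which is between those dates.
(2) due by 2021-10-16 + 68 days = 2021-12-23; completed 2021-11-11, before the deadline.
(3) due by 2021-11-11 + 10 days = 2021-11-21; 2021-11-24 misses that deadline by 3 days.
That is the first point of non-compliance.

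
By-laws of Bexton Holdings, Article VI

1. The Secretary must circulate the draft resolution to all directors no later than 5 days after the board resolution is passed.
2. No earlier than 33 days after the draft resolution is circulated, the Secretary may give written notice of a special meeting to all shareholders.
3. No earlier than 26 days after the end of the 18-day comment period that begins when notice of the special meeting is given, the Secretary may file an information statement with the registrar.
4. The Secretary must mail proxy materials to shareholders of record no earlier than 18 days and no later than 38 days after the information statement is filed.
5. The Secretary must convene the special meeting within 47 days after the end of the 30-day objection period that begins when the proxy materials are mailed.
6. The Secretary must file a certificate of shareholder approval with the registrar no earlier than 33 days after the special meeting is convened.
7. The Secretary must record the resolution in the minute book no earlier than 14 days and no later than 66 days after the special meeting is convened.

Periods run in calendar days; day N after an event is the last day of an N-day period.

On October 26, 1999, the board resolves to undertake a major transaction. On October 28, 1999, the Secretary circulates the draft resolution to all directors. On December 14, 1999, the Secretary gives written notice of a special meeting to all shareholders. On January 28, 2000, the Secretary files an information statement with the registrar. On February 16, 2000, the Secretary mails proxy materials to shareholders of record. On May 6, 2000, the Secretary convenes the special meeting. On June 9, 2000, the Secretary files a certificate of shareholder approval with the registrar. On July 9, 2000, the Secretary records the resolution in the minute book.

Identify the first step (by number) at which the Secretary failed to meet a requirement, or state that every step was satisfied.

Step 5

Step 1: 5 days after October 26, 1999 (when the board resolution is passed) is October 31, 1999; completed October 28, 1999, before the deadline.
Step 2: the earliest permitted date is 33 days after October 28, 1999 (when the draft resolution is circulated), i.e. November 30, 1999; done December 14, 1999, after the minimum wait.
Step 3: the earliest permitted date is 26 days after January 1, 2000 (end of the 18-day comment period, which began when notice of the special meeting is given on December 14, 1999), i.e. January 27, 2000; January 28, 2000 is on or after that date.
Step 4: the window is 18–38 days after January 28, 2000 (when the information statement is filed), so February 15, 2000 through March 6, 2000; done February 16, 2000 — within the window.
Step 5: 47 days after March 17, 2000 (end of the 30-day objection period, which began when the proxy materials are mailed on February 16, 2000) is May 3, 2000; May 6, 2000 misses that deadline by 3 days.
Later steps need not be reached.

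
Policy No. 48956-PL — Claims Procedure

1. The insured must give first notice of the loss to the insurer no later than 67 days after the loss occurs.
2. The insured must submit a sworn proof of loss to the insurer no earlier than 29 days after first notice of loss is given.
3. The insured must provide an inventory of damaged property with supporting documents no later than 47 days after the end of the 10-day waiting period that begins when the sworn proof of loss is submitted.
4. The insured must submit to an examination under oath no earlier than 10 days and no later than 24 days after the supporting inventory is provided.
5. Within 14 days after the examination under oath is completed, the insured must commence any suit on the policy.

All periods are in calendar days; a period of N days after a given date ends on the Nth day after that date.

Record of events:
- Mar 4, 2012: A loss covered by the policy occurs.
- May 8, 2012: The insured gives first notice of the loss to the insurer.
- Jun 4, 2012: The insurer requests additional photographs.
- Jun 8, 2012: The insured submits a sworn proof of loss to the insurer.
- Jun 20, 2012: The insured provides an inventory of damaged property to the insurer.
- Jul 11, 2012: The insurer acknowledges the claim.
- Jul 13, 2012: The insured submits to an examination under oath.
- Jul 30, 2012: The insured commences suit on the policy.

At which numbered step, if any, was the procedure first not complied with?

Step 1 — counting 67 days from Mar 4, 2012 (when the loss occurs) gives a deadline of May 10, 2012; completed May 8, 2012, before the deadline.
Step 2 — must wait 29 days from May 8, 2012 (when first notice of loss is given), so not before Jun 6, 2012; done Jun 8, 2012, after the minimum wait.
Step 3 — counting 47 days from Jun 18, 2012 (end of the 10-day waiting period, which began when the sworn proof of loss is submitted on Jun 8, 2012) gives a deadline of Aug 4, 2012; Jun 20, 2012 is within that limit.
Step 4 — 10 and 24 days from Jun 20, 2012 (when the supporting inventory is provided) are Jun 30, 2012 and Jul 14, 2012 respectively; Jul 13, 2012 falls inside that range.
Step 5 — counting 14 days from Jul 13, 2012 (when the examination under oath is completed) gives a deadline of Jul 27, 2012; Jul 30, 2012 misses that deadline by 3 days.
That is the first point of non-compliance.

Step 5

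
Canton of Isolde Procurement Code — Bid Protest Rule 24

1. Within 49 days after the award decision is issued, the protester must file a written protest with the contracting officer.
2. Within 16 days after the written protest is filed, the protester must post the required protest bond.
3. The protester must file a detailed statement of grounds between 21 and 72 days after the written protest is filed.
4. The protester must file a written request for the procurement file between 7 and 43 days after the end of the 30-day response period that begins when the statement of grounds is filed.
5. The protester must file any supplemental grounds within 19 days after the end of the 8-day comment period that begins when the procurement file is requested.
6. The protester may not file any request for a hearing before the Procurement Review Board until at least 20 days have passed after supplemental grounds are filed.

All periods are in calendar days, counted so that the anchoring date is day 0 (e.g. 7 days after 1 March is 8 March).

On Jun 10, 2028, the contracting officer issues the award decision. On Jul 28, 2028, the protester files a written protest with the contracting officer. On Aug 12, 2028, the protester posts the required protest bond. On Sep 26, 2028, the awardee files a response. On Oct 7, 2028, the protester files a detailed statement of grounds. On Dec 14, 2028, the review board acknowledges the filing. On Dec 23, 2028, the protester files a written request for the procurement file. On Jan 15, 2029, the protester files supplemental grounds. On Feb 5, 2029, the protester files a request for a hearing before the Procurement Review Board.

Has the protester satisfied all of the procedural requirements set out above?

Step 1: 49 days after Jun 10, 2028 (when the award decision is issued) is Jul 29, 2028; done Jul 28, 2028 — timely.
Step 2: 16 days after Jul 28, 2028 (when the written protest is filed) is Aug 13, 2028; Aug 12, 2028 is within that limit.
Step 3: the window is 21–72 days after Jul 28, 2028 (when the written protest is filed), so Aug 18, 2028 through Oct 8, 2028; Oct 7, 2028 falls inside that range.
Step 4: the window is 7–43 days after Nov 6, 2028 (end of the 30-day response period, which began when the statement of grounds is filed on Oct 7, 2028), so Nov 13, 2028 through Dec 19, 2028; done Dec 23, 2028 — 4 days after the window closed.
No need to go further; step 4 was not satisfied.

No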